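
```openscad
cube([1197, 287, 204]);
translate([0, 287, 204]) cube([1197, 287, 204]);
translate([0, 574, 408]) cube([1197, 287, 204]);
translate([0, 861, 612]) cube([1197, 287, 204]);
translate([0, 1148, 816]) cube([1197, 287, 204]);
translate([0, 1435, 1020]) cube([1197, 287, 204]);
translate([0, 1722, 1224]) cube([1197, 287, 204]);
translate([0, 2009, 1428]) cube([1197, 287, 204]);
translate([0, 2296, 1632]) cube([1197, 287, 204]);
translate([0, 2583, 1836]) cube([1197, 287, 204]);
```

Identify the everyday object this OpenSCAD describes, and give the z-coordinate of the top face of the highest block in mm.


A staircase. The total rise is 2040 mm.

10 identical blocks, each offset up and back from the previous — a staircase. Each step is 204 mm tall and there are 10 of them, so the total rise is 10 × 204 = 2040 mm.


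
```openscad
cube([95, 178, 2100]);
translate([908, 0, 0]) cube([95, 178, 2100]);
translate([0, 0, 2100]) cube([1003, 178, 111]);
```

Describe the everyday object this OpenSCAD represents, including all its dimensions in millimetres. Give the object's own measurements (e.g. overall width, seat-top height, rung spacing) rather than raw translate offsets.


A door frame. The clear opening is 813 mm wide and 2100 mm high. Two 95 mm wide jambs, 178 mm deep, stand either side of the opening from the floor to the top of the opening. A 111 mm thick head sits across the top of both jambs, spanning the full outside width of the frame.


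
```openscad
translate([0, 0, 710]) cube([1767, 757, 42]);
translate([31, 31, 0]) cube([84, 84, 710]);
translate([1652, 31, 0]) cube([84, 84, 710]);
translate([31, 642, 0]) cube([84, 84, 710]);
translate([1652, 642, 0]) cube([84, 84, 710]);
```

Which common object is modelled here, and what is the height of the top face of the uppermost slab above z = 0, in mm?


A table. The table height is 752 mm.

A 1767×757×42 slab sits at z = 710 on four 84 mm square posts — a table. The top surface is at 710 + 42 = 752 mm.


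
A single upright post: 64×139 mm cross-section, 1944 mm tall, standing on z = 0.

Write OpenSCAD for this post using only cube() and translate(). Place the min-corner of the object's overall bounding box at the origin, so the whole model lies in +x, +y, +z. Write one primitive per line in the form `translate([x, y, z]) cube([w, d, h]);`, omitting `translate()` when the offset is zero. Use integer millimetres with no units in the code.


cube([64, 139, 1944]);


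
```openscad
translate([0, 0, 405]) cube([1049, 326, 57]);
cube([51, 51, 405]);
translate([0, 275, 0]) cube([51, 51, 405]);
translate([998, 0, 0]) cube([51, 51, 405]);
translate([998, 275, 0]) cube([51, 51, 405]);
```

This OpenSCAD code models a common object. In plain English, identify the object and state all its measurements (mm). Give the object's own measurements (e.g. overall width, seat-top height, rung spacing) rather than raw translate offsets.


A long wooden bench with a 1049 mm (x) × 326 mm (y) seat, 57 mm thick, its top surface 462 mm above the floor. Four 51 mm square legs at the seat corners, flush with the edges, run from z = 0 to the seat underside.


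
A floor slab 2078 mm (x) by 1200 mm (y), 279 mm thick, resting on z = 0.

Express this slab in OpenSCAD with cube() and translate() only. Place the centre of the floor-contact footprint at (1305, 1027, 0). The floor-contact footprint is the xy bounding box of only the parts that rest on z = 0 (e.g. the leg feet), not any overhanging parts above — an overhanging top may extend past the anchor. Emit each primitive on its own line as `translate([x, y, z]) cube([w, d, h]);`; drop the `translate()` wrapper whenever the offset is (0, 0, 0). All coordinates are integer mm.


translate([266, 427, 0]) cube([2078, 1200, 279]);


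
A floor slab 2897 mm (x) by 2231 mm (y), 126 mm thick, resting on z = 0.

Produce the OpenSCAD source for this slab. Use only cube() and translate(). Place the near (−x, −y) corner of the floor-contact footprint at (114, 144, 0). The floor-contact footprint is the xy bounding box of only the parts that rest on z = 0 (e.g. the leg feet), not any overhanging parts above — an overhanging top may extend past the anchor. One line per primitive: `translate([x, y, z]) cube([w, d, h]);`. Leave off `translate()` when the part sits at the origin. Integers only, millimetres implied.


translate([114, 144, 0]) cube([2897, 2231, 126]);


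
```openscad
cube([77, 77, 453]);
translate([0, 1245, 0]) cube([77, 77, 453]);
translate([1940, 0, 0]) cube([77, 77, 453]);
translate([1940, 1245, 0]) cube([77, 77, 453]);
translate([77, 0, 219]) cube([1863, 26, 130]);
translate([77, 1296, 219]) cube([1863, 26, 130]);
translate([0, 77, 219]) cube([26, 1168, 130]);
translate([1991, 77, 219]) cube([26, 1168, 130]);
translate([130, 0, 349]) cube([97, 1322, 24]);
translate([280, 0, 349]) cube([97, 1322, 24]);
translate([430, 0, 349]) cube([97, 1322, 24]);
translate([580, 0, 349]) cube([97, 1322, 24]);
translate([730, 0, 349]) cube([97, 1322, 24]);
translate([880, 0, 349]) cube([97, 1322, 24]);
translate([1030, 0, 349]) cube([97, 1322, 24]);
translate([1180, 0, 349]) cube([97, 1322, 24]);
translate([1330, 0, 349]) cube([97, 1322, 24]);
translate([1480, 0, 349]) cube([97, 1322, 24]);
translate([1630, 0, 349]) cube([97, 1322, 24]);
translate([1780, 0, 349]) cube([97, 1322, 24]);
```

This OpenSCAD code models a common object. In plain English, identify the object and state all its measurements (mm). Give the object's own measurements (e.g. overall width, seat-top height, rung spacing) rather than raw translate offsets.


A bed frame 2017 mm long (x) by 1322 mm wide (y). Four 77×77 mm corner posts, 453 mm tall, at the corners of the footprint. Four rails of 26 mm thickness and 130 mm height run between adjacent posts with their undersides at z = 219 mm, their outer faces flush with the outside of the frame (the two x-running rails run between the posts' inner faces; the two y-running rails run between the posts' inner faces). 12 slats, each 97 mm wide (x) and 24 mm thick, lie across the top of the two x-running rails, running the full 1322 mm width of the frame in y; along x they sit between the end posts with a 53 mm gap after the −x posts and between neighbouring slats, leaving 63 mm before the +x posts.


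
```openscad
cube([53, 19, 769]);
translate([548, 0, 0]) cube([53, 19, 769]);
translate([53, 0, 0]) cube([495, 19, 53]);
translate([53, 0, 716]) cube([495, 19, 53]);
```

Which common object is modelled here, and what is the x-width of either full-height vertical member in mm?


A picture frame. The border width is 53 mm.

Four thin pieces enclosing a rectangular opening — a picture frame. The two full-height stiles are 769 mm tall; the top rail sits at z = 716 and is 53 mm tall, so the border above the opening is 769 − 716 = 53 mm, matching the stile x-width.


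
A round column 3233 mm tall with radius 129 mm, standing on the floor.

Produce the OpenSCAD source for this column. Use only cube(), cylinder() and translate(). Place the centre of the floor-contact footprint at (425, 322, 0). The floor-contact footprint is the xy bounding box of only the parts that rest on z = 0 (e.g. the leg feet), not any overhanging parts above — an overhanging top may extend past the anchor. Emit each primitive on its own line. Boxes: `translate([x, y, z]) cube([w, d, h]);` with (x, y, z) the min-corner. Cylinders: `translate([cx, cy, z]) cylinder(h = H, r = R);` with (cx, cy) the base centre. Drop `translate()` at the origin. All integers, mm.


translate([425, 322, 0]) cylinder(h = 3233, r = 129);


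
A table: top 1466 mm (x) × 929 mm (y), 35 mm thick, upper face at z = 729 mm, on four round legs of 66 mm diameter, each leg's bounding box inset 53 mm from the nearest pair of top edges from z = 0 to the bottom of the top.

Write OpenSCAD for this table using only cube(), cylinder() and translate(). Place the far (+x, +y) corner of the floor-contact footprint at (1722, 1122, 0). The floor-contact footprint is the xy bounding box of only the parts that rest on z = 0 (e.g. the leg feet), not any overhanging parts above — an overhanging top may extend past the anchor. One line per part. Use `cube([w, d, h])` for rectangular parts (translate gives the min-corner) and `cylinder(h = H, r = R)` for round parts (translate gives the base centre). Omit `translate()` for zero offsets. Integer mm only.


// leg_h = 729 - 35 = 694
translate([309, 246, 694]) cube([1466, 929, 35]);
translate([395, 332, 0]) cylinder(h = 694, r = 33);
translate([1689, 332, 0]) cylinder(h = 694, r = 33);
translate([395, 1089, 0]) cylinder(h = 694, r = 33);
translate([1689, 1089, 0]) cylinder(h = 694, r = 33);


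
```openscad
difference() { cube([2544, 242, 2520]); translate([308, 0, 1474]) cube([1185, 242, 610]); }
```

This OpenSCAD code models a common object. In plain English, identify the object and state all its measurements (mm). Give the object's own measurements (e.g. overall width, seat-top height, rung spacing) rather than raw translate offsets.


A wall 2544 mm long (x), 242 mm thick (y), 2520 mm tall, with a rectangular window opening cut through it. The opening is 1185 mm wide and 610 mm tall; its sill is at z = 1474 mm and its near (−x) edge is 308 mm from the wall's −x end. The opening passes through the full wall thickness.


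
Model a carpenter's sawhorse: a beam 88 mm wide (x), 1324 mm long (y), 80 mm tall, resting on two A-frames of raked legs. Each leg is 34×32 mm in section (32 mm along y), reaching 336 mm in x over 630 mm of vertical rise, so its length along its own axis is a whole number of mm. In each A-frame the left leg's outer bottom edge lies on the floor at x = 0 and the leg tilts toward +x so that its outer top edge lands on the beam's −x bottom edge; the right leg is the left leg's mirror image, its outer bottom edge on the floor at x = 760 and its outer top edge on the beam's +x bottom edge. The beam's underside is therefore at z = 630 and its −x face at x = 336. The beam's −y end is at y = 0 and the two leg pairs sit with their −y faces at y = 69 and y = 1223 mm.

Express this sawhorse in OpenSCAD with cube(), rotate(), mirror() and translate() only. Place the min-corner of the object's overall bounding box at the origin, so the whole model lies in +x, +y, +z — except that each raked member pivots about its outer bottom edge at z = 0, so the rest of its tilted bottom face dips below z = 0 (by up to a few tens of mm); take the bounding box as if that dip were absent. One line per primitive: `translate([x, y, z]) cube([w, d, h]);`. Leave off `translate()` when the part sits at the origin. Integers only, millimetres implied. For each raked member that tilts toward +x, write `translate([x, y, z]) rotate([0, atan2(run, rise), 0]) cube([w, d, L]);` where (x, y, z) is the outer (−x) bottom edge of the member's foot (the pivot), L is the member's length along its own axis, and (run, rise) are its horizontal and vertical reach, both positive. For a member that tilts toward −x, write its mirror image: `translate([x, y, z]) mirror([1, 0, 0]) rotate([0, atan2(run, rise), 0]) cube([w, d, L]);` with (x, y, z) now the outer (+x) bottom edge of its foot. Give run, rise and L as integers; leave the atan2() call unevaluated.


// leg length = √(336² + 630²) = 714
// right-leg outer foot x = 2·336 + 88 = 760
// beam min-corner = (336, 0, 630)
translate([336, 0, 630]) cube([88, 1324, 80]);
translate([0, 69, 0]) rotate([0, atan2(336, 630), 0]) cube([34, 32, 714]);
translate([760, 69, 0]) mirror([1, 0, 0]) rotate([0, atan2(336, 630), 0]) cube([34, 32, 714]);
translate([0, 1223, 0]) rotate([0, atan2(336, 630), 0]) cube([34, 32, 714]);
translate([760, 1223, 0]) mirror([1, 0, 0]) rotate([0, atan2(336, 630), 0]) cube([34, 32, 714]);


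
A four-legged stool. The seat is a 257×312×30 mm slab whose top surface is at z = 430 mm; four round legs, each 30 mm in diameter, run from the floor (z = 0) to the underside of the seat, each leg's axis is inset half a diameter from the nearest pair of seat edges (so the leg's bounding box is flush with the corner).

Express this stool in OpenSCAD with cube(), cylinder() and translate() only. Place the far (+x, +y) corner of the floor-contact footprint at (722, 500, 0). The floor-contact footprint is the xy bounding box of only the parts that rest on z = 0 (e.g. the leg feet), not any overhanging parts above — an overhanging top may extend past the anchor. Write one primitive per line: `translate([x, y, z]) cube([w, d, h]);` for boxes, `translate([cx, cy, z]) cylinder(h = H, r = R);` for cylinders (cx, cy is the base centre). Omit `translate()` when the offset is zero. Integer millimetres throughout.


translate([465, 188, 400]) cube([257, 312, 30]);
translate([480, 203, 0]) cylinder(h = 400, r = 15);
translate([707, 203, 0]) cylinder(h = 400, r = 15);
translate([480, 485, 0]) cylinder(h = 400, r = 15);
translate([707, 485, 0]) cylinder(h = 400, r = 15);


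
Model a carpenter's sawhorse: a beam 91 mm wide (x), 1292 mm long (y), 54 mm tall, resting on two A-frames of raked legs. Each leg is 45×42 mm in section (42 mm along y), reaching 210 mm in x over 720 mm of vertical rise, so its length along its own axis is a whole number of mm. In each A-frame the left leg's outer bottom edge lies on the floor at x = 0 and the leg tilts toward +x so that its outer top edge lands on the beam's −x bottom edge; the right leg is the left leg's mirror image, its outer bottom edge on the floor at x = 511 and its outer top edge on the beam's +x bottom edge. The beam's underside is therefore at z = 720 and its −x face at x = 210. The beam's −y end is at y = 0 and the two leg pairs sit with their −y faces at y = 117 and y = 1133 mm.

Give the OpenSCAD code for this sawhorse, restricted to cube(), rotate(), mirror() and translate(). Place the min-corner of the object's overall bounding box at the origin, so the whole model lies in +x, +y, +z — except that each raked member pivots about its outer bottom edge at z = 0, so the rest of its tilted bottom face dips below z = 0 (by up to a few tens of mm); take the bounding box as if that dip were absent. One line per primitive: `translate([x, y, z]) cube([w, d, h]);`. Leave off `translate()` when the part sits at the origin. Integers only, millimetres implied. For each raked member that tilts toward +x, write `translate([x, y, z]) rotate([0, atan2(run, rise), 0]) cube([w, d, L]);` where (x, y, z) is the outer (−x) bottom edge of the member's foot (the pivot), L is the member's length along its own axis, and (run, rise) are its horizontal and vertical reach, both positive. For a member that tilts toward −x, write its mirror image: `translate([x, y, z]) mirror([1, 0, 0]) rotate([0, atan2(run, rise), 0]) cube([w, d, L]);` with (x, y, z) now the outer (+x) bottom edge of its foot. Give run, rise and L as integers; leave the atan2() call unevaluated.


translate([210, 0, 720]) cube([91, 1292, 54]);
translate([0, 117, 0]) rotate([0, atan2(210, 720), 0]) cube([45, 42, 750]);
translate([511, 117, 0]) mirror([1, 0, 0]) rotate([0, atan2(210, 720), 0]) cube([45, 42, 750]);
translate([0, 1133, 0]) rotate([0, atan2(210, 720), 0]) cube([45, 42, 750]);
translate([511, 1133, 0]) mirror([1, 0, 0]) rotate([0, atan2(210, 720), 0]) cube([45, 42, 750]);


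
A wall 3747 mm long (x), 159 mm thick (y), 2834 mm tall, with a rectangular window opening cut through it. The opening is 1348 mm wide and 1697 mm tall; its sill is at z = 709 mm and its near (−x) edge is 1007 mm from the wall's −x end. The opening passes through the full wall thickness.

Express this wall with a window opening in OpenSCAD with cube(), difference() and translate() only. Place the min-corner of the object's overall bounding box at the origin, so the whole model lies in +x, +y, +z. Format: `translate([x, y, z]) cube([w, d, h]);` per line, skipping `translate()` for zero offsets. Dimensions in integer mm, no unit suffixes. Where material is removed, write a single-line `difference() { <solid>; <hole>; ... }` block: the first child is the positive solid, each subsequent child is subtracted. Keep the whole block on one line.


difference() { cube([3747, 159, 2834]); translate([1007, 0, 709]) cube([1348, 159, 1697]); }


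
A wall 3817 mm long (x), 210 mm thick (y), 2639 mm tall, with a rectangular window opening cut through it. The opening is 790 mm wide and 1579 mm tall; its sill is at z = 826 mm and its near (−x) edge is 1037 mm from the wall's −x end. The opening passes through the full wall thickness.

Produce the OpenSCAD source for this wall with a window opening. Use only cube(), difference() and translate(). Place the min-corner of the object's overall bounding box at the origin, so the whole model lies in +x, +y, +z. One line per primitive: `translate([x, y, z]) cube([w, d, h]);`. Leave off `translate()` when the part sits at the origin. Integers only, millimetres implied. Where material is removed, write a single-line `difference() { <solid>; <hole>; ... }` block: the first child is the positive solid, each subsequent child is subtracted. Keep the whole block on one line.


difference() { cube([3817, 210, 2639]); translate([1037, 0, 826]) cube([790, 210, 1579]); }


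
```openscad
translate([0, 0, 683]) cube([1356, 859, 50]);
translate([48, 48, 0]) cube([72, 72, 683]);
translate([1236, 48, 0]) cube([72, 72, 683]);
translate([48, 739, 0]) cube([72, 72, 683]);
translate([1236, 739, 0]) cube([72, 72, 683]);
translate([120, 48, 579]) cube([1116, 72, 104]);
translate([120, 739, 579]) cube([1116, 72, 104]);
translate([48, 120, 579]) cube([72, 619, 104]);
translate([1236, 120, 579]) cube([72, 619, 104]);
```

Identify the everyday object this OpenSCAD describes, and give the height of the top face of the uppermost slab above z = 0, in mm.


A table. The table height is 733 mm.

A 1356×859×50 slab sits at z = 683 on four 72 mm square posts — a table. The top surface is at 683 + 50 = 733 mm.


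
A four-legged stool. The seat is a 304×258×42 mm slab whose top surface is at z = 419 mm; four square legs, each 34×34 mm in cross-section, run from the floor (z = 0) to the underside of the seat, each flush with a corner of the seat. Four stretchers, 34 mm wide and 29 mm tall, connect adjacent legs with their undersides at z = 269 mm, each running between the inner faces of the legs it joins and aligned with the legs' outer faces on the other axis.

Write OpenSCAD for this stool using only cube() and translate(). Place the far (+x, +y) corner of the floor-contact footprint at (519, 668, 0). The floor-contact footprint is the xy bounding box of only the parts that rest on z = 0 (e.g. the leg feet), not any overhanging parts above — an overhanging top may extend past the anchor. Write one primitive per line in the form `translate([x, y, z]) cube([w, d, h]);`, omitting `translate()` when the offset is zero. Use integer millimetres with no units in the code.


translate([215, 410, 377]) cube([304, 258, 42]);
translate([215, 410, 0]) cube([34, 34, 377]);
translate([485, 410, 0]) cube([34, 34, 377]);
translate([215, 634, 0]) cube([34, 34, 377]);
translate([485, 634, 0]) cube([34, 34, 377]);
translate([249, 410, 269]) cube([236, 34, 29]);
translate([249, 634, 269]) cube([236, 34, 29]);
translate([215, 444, 269]) cube([34, 190, 29]);
translate([485, 444, 269]) cube([34, 190, 29]);


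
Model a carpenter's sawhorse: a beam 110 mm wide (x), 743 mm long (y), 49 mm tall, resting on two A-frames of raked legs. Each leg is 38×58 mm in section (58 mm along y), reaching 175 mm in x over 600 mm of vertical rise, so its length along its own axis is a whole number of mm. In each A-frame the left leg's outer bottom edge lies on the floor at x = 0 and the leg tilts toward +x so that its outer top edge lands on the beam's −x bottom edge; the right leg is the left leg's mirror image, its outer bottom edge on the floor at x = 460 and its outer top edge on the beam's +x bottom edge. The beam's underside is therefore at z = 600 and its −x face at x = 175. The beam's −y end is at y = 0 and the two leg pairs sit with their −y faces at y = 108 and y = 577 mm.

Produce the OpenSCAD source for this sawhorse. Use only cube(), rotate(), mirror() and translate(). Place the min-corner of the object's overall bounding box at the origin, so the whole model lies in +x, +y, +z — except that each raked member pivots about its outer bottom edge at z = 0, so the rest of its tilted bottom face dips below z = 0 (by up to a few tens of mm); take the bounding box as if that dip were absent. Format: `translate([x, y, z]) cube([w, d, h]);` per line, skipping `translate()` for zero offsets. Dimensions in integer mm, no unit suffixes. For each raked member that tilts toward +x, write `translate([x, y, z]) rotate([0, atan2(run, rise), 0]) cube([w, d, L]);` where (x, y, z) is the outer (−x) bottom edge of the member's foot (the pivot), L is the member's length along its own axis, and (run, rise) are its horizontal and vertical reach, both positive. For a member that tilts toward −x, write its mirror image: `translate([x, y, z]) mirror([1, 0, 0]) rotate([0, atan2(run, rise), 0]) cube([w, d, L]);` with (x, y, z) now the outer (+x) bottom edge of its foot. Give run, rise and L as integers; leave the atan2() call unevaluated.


// leg length = √(175² + 600²) = 625
// right-leg outer foot x = 2·175 + 110 = 460
// beam min-corner = (175, 0, 600)
translate([175, 0, 600]) cube([110, 743, 49]);
translate([0, 108, 0]) rotate([0, atan2(175, 600), 0]) cube([38, 58, 625]);
translate([460, 108, 0]) mirror([1, 0, 0]) rotate([0, atan2(175, 600), 0]) cube([38, 58, 625]);
translate([0, 577, 0]) rotate([0, atan2(175, 600), 0]) cube([38, 58, 625]);
translate([460, 577, 0]) mirror([1, 0, 0]) rotate([0, atan2(175, 600), 0]) cube([38, 58, 625]);


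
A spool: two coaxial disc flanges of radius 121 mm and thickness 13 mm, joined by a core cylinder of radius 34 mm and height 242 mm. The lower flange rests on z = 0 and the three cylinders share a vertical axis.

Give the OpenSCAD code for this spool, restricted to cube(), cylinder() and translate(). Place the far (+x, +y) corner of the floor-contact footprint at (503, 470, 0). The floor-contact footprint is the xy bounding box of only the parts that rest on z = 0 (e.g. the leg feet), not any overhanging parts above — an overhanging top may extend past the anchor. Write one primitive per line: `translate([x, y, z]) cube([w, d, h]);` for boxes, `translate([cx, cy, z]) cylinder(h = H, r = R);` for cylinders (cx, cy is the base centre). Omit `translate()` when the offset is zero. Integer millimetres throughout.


translate([382, 349, 0]) cylinder(h = 13, r = 121);
translate([382, 349, 13]) cylinder(h = 242, r = 34);
translate([382, 349, 255]) cylinder(h = 13, r = 121);


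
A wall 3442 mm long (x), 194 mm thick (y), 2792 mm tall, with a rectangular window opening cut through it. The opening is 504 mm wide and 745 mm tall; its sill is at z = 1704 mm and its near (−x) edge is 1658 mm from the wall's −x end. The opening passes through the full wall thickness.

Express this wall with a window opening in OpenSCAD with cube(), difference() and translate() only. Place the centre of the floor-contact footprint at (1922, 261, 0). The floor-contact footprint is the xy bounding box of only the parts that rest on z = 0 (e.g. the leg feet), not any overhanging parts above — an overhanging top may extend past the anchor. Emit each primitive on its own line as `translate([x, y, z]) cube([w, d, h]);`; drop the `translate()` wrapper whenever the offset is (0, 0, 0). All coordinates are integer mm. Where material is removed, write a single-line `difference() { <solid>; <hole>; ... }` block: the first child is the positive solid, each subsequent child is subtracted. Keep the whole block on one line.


difference() { translate([201, 164, 0]) cube([3442, 194, 2792]); translate([1859, 164, 1704]) cube([504, 194, 745]); }


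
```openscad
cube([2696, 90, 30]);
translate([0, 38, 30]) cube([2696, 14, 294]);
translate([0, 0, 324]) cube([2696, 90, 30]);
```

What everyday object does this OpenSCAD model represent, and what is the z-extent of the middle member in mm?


An I-beam. The web height is 294 mm.

Two wide flanges with a thin centred web — an I-beam. Overall 354 mm minus two 30 mm flanges gives a web of 354 − 2·30 = 294 mm.


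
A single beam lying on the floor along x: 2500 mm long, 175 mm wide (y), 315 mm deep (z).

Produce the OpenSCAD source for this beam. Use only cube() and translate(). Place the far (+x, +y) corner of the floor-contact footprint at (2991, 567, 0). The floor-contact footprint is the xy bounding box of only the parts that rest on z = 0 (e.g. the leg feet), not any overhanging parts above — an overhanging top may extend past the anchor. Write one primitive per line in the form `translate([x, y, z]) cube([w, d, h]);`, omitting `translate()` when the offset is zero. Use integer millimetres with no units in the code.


translate([491, 392, 0]) cube([2500, 175, 315]);


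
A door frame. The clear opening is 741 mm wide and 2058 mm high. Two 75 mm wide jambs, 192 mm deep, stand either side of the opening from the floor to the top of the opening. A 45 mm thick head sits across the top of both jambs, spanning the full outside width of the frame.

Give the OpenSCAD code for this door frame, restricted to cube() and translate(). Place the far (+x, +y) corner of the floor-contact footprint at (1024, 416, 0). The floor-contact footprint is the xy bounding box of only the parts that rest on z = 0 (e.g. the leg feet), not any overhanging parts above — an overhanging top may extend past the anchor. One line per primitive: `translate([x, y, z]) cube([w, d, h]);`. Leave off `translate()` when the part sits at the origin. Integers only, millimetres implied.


translate([133, 224, 0]) cube([75, 192, 2058]);
translate([949, 224, 0]) cube([75, 192, 2058]);
translate([133, 224, 2058]) cube([891, 192, 45]);


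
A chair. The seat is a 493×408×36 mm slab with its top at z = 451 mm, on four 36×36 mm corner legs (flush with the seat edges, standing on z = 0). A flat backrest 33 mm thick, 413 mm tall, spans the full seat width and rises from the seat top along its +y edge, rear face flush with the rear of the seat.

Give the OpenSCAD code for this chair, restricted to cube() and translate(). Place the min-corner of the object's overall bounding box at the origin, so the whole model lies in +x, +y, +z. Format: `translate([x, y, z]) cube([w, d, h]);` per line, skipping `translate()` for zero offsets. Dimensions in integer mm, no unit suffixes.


translate([0, 0, 415]) cube([493, 408, 36]);
cube([36, 36, 415]);
translate([457, 0, 0]) cube([36, 36, 415]);
translate([0, 372, 0]) cube([36, 36, 415]);
translate([457, 372, 0]) cube([36, 36, 415]);
translate([0, 375, 451]) cube([493, 33, 413]);


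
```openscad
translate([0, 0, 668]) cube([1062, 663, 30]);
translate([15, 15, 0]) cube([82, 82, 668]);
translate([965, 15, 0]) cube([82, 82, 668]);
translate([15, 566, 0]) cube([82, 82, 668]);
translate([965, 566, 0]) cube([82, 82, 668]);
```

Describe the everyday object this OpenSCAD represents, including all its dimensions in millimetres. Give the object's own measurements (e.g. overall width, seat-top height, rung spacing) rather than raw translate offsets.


A table: top 1062 mm (x) × 663 mm (y), 30 mm thick, upper face at z = 698 mm, on four 82×82 mm square legs, each inset 15 mm from the nearest pair of top edges from z = 0 to the bottom of the top.


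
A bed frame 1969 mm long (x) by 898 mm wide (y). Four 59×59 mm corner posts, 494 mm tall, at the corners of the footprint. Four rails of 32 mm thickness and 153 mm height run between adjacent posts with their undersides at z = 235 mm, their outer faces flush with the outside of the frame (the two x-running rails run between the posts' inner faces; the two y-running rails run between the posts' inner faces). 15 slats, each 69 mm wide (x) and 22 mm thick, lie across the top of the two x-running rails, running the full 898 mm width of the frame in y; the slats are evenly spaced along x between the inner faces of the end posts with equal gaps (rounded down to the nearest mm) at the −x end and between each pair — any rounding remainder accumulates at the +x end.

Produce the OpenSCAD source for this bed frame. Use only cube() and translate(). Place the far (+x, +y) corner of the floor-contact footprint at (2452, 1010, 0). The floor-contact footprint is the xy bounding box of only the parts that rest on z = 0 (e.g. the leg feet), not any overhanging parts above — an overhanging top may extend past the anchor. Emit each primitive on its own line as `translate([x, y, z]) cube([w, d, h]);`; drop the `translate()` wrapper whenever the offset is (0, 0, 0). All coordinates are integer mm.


translate([483, 112, 0]) cube([59, 59, 494]);
translate([483, 951, 0]) cube([59, 59, 494]);
translate([2393, 112, 0]) cube([59, 59, 494]);
translate([2393, 951, 0]) cube([59, 59, 494]);
translate([542, 112, 235]) cube([1851, 32, 153]);
translate([542, 978, 235]) cube([1851, 32, 153]);
translate([483, 171, 235]) cube([32, 780, 153]);
translate([2420, 171, 235]) cube([32, 780, 153]);
translate([593, 112, 388]) cube([69, 898, 22]);
translate([713, 112, 388]) cube([69, 898, 22]);
translate([833, 112, 388]) cube([69, 898, 22]);
translate([953, 112, 388]) cube([69, 898, 22]);
translate([1073, 112, 388]) cube([69, 898, 22]);
translate([1193, 112, 388]) cube([69, 898, 22]);
translate([1313, 112, 388]) cube([69, 898, 22]);
translate([1433, 112, 388]) cube([69, 898, 22]);
translate([1553, 112, 388]) cube([69, 898, 22]);
translate([1673, 112, 388]) cube([69, 898, 22]);
translate([1793, 112, 388]) cube([69, 898, 22]);
translate([1913, 112, 388]) cube([69, 898, 22]);
translate([2033, 112, 388]) cube([69, 898, 22]);
translate([2153, 112, 388]) cube([69, 898, 22]);
translate([2273, 112, 388]) cube([69, 898, 22]);


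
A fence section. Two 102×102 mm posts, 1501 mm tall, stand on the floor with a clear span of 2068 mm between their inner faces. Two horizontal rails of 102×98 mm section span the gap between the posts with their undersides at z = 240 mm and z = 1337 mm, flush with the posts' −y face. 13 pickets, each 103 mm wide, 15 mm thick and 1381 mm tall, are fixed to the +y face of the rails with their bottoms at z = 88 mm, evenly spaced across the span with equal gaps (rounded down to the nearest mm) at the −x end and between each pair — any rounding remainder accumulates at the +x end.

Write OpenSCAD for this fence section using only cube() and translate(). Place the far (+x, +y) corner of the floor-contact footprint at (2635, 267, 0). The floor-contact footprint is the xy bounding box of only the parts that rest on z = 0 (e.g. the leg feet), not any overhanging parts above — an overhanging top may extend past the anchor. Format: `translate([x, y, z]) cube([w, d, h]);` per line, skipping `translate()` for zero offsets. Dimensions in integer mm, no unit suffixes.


translate([363, 165, 0]) cube([102, 102, 1501]);
translate([2533, 165, 0]) cube([102, 102, 1501]);
translate([465, 165, 240]) cube([2068, 102, 98]);
translate([465, 165, 1337]) cube([2068, 102, 98]);
translate([517, 267, 88]) cube([103, 15, 1381]);
translate([672, 267, 88]) cube([103, 15, 1381]);
translate([827, 267, 88]) cube([103, 15, 1381]);
translate([982, 267, 88]) cube([103, 15, 1381]);
translate([1137, 267, 88]) cube([103, 15, 1381]);
translate([1292, 267, 88]) cube([103, 15, 1381]);
translate([1447, 267, 88]) cube([103, 15, 1381]);
translate([1602, 267, 88]) cube([103, 15, 1381]);
translate([1757, 267, 88]) cube([103, 15, 1381]);
translate([1912, 267, 88]) cube([103, 15, 1381]);
translate([2067, 267, 88]) cube([103, 15, 1381]);
translate([2222, 267, 88]) cube([103, 15, 1381]);
translate([2377, 267, 88]) cube([103, 15, 1381]);


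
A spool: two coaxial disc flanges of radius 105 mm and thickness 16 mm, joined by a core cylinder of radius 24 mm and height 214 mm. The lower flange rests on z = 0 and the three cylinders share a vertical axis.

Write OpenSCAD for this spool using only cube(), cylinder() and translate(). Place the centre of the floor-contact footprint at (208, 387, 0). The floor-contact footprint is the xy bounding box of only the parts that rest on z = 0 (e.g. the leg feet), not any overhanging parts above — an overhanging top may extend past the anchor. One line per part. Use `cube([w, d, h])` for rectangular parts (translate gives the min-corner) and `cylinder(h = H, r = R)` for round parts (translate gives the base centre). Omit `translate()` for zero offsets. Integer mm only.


translate([208, 387, 0]) cylinder(h = 16, r = 105);
translate([208, 387, 16]) cylinder(h = 214, r = 24);
translate([208, 387, 230]) cylinder(h = 16, r = 105);


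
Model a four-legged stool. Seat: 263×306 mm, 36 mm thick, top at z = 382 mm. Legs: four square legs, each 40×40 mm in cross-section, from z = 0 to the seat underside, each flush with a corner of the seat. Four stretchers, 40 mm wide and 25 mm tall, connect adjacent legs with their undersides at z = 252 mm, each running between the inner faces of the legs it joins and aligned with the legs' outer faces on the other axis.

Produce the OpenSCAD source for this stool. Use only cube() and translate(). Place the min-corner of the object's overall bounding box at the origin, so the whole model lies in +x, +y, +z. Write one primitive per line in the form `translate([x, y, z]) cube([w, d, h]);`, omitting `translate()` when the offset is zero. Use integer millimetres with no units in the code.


// leg_h = 382 - 36 = 346
// stretcher span = 263 - 2*40 = 183
translate([0, 0, 346]) cube([263, 306, 36]);
cube([40, 40, 346]);
translate([223, 0, 0]) cube([40, 40, 346]);
translate([0, 266, 0]) cube([40, 40, 346]);
translate([223, 266, 0]) cube([40, 40, 346]);
translate([40, 0, 252]) cube([183, 40, 25]);
translate([40, 266, 252]) cube([183, 40, 25]);
translate([0, 40, 252]) cube([40, 226, 25]);
translate([223, 40, 252]) cube([40, 226, 25]);


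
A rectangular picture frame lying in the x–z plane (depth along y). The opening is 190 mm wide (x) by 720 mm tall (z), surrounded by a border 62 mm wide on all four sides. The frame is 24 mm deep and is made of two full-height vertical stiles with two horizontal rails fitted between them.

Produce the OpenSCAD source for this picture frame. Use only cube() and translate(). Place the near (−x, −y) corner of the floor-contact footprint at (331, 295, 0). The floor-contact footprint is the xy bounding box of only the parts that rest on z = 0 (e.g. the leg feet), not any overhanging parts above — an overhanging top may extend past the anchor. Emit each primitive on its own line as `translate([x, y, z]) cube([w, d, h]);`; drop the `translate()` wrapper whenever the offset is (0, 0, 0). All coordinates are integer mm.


translate([331, 295, 0]) cube([62, 24, 844]);
translate([583, 295, 0]) cube([62, 24, 844]);
translate([393, 295, 0]) cube([190, 24, 62]);
translate([393, 295, 782]) cube([190, 24, 62]);


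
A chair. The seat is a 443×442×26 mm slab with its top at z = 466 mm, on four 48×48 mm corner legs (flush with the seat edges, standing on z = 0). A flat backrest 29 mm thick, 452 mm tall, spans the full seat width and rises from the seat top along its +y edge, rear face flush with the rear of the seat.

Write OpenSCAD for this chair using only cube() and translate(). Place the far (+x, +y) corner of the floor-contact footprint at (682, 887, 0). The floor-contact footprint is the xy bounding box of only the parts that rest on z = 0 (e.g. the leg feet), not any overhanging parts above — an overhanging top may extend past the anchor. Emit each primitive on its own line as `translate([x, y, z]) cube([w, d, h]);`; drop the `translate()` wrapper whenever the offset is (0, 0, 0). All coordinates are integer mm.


translate([239, 445, 440]) cube([443, 442, 26]);
translate([239, 445, 0]) cube([48, 48, 440]);
translate([634, 445, 0]) cube([48, 48, 440]);
translate([239, 839, 0]) cube([48, 48, 440]);
translate([634, 839, 0]) cube([48, 48, 440]);
translate([239, 858, 466]) cube([443, 29, 452]);


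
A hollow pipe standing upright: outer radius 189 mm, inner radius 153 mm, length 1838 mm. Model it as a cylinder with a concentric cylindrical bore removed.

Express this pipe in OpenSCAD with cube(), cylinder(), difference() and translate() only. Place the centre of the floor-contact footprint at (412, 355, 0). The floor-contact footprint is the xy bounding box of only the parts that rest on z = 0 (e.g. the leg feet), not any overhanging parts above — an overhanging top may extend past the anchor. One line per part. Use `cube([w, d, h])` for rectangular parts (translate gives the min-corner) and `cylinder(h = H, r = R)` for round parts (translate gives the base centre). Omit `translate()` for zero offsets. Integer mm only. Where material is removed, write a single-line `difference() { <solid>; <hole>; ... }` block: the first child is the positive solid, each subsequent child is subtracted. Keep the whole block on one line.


difference() { translate([412, 355, 0]) cylinder(h = 1838, r = 189); translate([412, 355, 0]) cylinder(h = 1838, r = 153); }


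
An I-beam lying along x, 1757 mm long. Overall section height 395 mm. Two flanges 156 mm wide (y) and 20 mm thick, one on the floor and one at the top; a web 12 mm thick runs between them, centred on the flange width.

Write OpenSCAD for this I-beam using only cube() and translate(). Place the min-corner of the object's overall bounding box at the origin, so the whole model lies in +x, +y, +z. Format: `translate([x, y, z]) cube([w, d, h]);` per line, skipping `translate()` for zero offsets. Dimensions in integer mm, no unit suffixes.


cube([1757, 156, 20]);
translate([0, 72, 20]) cube([1757, 12, 355]);
translate([0, 0, 375]) cube([1757, 156, 20]);


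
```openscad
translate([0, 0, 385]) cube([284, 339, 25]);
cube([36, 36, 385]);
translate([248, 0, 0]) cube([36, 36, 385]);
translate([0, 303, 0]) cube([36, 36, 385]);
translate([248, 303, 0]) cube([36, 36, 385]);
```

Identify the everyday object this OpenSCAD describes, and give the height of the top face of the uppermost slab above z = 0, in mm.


A stool. The seat height is 410 mm.

A 284×339×25 slab at z = 385 on four corner posts — a stool. The seat top is 385 + 25 = 410 mm.


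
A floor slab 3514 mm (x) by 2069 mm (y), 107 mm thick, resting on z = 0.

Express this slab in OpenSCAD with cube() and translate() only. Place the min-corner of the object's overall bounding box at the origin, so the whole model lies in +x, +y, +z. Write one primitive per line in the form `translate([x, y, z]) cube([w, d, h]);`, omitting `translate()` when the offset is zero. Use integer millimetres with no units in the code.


cube([3514, 2069, 107]);


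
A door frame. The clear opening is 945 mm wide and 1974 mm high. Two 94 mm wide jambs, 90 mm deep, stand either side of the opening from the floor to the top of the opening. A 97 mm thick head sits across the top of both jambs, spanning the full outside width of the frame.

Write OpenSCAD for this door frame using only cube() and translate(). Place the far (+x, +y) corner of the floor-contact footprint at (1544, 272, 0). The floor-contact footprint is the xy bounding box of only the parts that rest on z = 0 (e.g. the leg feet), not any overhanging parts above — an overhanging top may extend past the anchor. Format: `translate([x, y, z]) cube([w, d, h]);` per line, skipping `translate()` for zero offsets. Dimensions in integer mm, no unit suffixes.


translate([411, 182, 0]) cube([94, 90, 1974]);
translate([1450, 182, 0]) cube([94, 90, 1974]);
translate([411, 182, 1974]) cube([1133, 90, 97]);


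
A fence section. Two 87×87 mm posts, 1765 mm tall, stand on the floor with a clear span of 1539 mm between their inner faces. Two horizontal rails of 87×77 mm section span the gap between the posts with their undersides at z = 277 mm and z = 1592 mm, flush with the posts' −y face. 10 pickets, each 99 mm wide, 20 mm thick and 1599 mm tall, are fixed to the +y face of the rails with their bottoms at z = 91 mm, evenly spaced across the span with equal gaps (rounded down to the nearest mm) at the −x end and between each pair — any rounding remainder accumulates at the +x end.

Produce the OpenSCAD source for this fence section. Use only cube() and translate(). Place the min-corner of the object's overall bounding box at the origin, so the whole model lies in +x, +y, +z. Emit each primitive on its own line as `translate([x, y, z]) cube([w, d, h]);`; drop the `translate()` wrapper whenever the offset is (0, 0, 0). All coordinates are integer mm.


cube([87, 87, 1765]);
translate([1626, 0, 0]) cube([87, 87, 1765]);
translate([87, 0, 277]) cube([1539, 87, 77]);
translate([87, 0, 1592]) cube([1539, 87, 77]);
translate([136, 87, 91]) cube([99, 20, 1599]);
translate([284, 87, 91]) cube([99, 20, 1599]);
translate([432, 87, 91]) cube([99, 20, 1599]);
translate([580, 87, 91]) cube([99, 20, 1599]);
translate([728, 87, 91]) cube([99, 20, 1599]);
translate([876, 87, 91]) cube([99, 20, 1599]);
translate([1024, 87, 91]) cube([99, 20, 1599]);
translate([1172, 87, 91]) cube([99, 20, 1599]);
translate([1320, 87, 91]) cube([99, 20, 1599]);
translate([1468, 87, 91]) cube([99, 20, 1599]);
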